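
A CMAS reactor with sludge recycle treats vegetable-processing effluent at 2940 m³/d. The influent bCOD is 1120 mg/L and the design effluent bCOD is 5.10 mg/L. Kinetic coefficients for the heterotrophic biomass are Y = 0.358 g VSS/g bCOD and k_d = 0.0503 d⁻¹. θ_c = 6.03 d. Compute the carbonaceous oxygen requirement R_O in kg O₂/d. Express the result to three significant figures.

R_O ≈ 2000 kg O₂/d

Y_obs = Y / (1 + k_d θ_c) = 0.358 / (1 + 0.0503 × 6.03) = 0.358 / 1.303 = 0.2747.
Q·(S₀ − S) = 2940 × (1120 − 5.10) × 10⁻³ = 3278 kg/d removed.
Net sludge production P_X = 0.2747 × 3278 = 900.4 kg VSS/d.
Carbonaceous O₂ demand = substrate oxidised − cell-mass equivalent = 3278 − 1.42 × 900.4 = 1999 kg O₂/d.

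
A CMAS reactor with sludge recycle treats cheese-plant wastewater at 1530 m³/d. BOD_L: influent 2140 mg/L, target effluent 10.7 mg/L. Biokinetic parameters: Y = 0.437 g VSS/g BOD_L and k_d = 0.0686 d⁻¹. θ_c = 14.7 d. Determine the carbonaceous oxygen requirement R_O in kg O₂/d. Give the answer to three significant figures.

R_O ≈ 2250 kg O₂/d

Y_obs = Y / (1 + k_d θ_c) = 0.437 / (1 + 0.0686 × 14.7) = 0.437 / 2.008 = 0.2176.
Q·(S₀ − S) = 1530 × (2140 − 10.7) × 10⁻³ = 3258 kg/d removed.
Biomass synthesised: P_X = Y_obs × 3258 = 708.9 kg VSS/d.
R_O = Q·(S₀ − S) − 1.42·P_X = 3258 − 1.42 × 708.9 = 2251 kg O₂/d.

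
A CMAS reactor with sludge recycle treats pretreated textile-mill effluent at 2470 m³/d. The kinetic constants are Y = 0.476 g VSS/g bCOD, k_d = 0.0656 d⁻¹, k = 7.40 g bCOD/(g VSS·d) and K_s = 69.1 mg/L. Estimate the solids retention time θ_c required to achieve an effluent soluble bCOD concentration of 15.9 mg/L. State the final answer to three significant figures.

θ_c ≈ 1.69 d

At the target effluent, Y k S/(K_s+S) = 0.476×7.40×15.9/85.00 = 0.6589 d⁻¹.
θ_c = 1/(μ − k_d) = 1/(0.6589 − 0.0656) = 1/0.5933 = 1.685 d.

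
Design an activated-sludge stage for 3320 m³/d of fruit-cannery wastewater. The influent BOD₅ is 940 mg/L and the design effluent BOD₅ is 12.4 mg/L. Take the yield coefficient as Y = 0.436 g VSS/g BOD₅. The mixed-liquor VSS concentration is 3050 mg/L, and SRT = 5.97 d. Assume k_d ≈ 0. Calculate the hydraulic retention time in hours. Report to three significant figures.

With k_d = 0 the design equation reduces to V = Y Q (S₀−S) θ_c / X = 0.436 × 3320 × (940 − 12.4) × 5.97 / 3050 = 2628 m³.
τ = V/Q = 2628/3320 = 0.7916 d, or 19.00 h.

τ ≈ 19.0 h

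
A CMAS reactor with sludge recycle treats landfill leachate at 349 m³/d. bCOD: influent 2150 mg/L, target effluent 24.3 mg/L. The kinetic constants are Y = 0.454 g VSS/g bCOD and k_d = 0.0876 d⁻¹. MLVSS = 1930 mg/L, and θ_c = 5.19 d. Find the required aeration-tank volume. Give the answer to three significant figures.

Steady-state biomass mass balance: V·X·(1 + k_d·θ_c) = Y·Q·(S₀ − S)·θ_c, so V = 0.454 × 349 × (2150 − 24.3) × 5.19 / [1930 × (1 + 0.0876 × 5.19)] = 1.75×10^6 / 2807 = 622.6 m³.

V ≈ 623 m³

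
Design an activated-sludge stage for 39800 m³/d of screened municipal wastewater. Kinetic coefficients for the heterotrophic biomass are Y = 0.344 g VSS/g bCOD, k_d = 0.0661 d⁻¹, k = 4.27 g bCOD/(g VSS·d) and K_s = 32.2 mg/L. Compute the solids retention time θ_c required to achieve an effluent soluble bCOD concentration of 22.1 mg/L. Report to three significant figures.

θ_c ≈ 1.88 d

At the target effluent, Y k S/(K_s+S) = 0.344×4.27×22.1/54.30 = 0.5978 d⁻¹.
1/θ_c = 0.5978 − 0.0661 = 0.5317 d⁻¹, so θ_c = 1.881 d.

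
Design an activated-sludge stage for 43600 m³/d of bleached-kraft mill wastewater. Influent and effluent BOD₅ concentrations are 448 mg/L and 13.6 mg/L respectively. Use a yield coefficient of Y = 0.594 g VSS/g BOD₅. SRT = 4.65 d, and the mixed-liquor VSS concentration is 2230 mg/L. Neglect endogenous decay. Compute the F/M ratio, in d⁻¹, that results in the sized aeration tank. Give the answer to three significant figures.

F/M ≈ 0.373 d⁻¹

V·X = Y·Q·ΔS·θ_c gives V = 0.594 × 43600 × (448 − 13.6) × 4.65 / 2230 = 23459 m³.
Food-to-microorganism ratio F/M = Q S₀ / (V X) = 43600 × 448 / (23459 × 2230) = 0.3734 d⁻¹.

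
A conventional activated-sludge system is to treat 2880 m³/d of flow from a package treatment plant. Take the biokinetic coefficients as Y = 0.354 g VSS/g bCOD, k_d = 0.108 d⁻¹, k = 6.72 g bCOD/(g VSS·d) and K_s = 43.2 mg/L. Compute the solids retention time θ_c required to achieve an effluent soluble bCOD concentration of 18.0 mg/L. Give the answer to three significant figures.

θ_c ≈ 1.69 d

At the target effluent, Y k S/(K_s+S) = 0.354×6.72×18.0/61.20 = 0.6997 d⁻¹.
Then 1/θ_c = μ − k_d = 0.6997 − 0.108 = 0.5917 d⁻¹, giving θ_c = 1.690 d.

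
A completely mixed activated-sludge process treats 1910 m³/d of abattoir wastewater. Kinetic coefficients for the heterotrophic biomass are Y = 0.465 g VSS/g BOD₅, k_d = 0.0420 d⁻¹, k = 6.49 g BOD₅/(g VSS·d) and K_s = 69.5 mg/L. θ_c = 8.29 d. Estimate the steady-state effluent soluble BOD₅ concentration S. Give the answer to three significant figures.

For a completely mixed reactor with recycle the Lawrence–McCarty relation gives S = K_s·(1 + k_d·θ_c) / [θ_c·(Y·k − k_d) − 1] = 69.5 × (1 + 0.0420 × 8.29) / [8.29 × (0.465 × 6.49 − 0.0420) − 1] = 93.70 / 23.67 = 3.959 mg/L.

S ≈ 3.96 mg/L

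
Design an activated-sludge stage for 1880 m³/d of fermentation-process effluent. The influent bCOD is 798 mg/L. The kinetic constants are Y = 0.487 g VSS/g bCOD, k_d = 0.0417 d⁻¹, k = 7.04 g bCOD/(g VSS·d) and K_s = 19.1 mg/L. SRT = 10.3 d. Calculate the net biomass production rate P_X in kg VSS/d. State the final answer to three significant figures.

P_X ≈ 511 kg VSS/d

For a completely mixed reactor with recycle the Lawrence–McCarty relation gives S = K_s·(1 + k_d·θ_c) / [θ_c·(Y·k − k_d) − 1] = 19.1 × (1 + 0.0417 × 10.3) / [10.3 × (0.487 × 7.04 − 0.0417) − 1] = 27.30 / 33.88 = 0.8058 mg/L.
The observed yield is Y_obs = Y/(1 + k_d·θ_c) = 0.487 / (1 + 0.0417 × 10.3) = 0.487 / 1.430 = 0.3407 g VSS per g bCOD removed.
Q·(S₀ − S) = 1880 × (798 − 0.806) × 10⁻³ = 1499 kg/d removed.
Net biomass production P_X = Y_obs × Q·(S₀ − S) = 0.3407 × 1499 = 510.6 kg VSS/d.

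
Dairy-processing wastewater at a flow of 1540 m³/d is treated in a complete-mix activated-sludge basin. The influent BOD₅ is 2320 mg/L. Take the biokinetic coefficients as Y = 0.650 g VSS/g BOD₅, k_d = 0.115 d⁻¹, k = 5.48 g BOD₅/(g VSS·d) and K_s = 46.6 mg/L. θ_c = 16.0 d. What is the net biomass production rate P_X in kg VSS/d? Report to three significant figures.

P_X ≈ 817 kg VSS/d

From the Monod/SRT balance for a CMAS, S = K_s·(1+k_d θ_c)/[θ_c·(Y k − k_d) − 1] = 46.6 × (1 + 0.115 × 16.0) / [16.0 × (0.650 × 5.48 − 0.115) − 1] = 132.3 / 54.15 = 2.444 mg/L.
Observed yield with endogenous decay: Y_obs = Y / (1 + k_d·θ_c) = 0.650 / (1 + 0.115 × 16.0) = 0.650 / 2.840 = 0.2289 g VSS/g BOD₅.
Substrate removed = Q·(S₀ − S) = 1540 m³/d × (2320 − 2.44) g/m³ = 3.57×10^6 g/d = 3569 kg/d.
Net biomass production P_X = Y_obs × Q·(S₀ − S) = 0.2289 × 3569 = 816.9 kg VSS/d.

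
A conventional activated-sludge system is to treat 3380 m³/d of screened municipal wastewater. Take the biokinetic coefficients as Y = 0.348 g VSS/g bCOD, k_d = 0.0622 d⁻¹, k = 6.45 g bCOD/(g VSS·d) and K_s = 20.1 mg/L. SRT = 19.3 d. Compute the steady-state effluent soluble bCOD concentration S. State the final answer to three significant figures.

S ≈ 1.08 mg/L

From the Monod/SRT balance for a CMAS, S = K_s·(1+k_d θ_c)/[θ_c·(Y k − k_d) − 1] = 20.1 × (1 + 0.0622 × 19.3) / [19.3 × (0.348 × 6.45 − 0.0622) − 1] = 44.23 / 41.12 = 1.076 mg/L.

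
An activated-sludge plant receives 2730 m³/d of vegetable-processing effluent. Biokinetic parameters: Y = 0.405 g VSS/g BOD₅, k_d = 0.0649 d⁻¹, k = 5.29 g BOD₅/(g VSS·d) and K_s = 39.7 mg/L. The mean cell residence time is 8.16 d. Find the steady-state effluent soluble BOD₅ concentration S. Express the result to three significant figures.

For a completely mixed reactor with recycle the Lawrence–McCarty relation gives S = K_s·(1 + k_d·θ_c) / [θ_c·(Y·k − k_d) − 1] = 39.7 × (1 + 0.0649 × 8.16) / [8.16 × (0.405 × 5.29 − 0.0649) − 1] = 60.72 / 15.95 = 3.807 mg/L.

S ≈ 3.81 mg/L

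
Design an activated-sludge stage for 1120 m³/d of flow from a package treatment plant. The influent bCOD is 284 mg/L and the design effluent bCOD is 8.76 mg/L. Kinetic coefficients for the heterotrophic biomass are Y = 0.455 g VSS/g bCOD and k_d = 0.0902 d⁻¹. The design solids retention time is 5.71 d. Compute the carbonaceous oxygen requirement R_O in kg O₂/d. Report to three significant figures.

R_O ≈ 177 kg O₂/d

Correct the yield for decay: Y_obs = Y/(1 + k_d θ_c) = 0.455 / (1 + 0.0902 × 5.71) = 0.455 / 1.515 = 0.3003.
Mass of bCOD removed per day: Q(S₀ − S) = 1120 × 275.2 g/m³ = 308.3 kg/d.
Net sludge production P_X = 0.3003 × 308.3 = 92.58 kg VSS/d.
R_O = Q·(S₀ − S) − 1.42·P_X = 308.3 − 1.42 × 92.58 = 176.8 kg O₂/d.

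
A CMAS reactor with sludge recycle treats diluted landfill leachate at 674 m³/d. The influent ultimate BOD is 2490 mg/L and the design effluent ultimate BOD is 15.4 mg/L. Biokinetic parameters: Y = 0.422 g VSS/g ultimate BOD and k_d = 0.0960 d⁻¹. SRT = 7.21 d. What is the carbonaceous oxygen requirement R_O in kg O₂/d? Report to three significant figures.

Y_obs = Y / (1 + k_d θ_c) = 0.422 / (1 + 0.0960 × 7.21) = 0.422 / 1.692 = 0.2494.
Substrate removed = Q·(S₀ − S) = 674 m³/d × (2490 − 15.4) g/m³ = 1.67×10^6 g/d = 1668 kg/d.
Biomass synthesised: P_X = Y_obs × 1668 = 415.9 kg VSS/d.
Carbonaceous O₂ demand = substrate oxidised − cell-mass equivalent = 1668 − 1.42 × 415.9 = 1077 kg O₂/d.

R_O ≈ 1080 kg O₂/d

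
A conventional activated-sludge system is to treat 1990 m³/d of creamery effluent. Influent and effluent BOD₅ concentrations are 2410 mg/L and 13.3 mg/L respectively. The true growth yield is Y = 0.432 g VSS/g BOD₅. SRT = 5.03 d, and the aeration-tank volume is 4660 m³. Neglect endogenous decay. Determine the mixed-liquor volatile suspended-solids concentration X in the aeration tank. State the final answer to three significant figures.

From V·X = Y·Q·(S₀ − S)·θ_c (decay neglected): X = 0.432 × 1990 × (2410 − 13.3) × 5.03 / 4660 = 2224 mg/L.

X ≈ 2220 mg/L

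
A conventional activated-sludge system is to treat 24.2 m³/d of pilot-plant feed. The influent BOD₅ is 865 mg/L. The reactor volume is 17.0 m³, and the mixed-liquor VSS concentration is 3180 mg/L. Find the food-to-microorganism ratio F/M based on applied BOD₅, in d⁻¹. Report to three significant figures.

F/M ≈ 0.387 d⁻¹

Food-to-microorganism ratio F/M = Q S₀ / (V X) = 24.2 × 865 / (17.00 × 3180) = 0.3872 d⁻¹.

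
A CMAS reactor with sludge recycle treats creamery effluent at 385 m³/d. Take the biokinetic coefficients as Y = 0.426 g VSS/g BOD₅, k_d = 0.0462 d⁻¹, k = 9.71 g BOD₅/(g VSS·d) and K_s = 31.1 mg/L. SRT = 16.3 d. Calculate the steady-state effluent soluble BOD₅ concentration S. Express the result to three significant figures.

From the Monod/SRT balance for a CMAS, S = K_s·(1+k_d θ_c)/[θ_c·(Y k − k_d) − 1] = 31.1 × (1 + 0.0462 × 16.3) / [16.3 × (0.426 × 9.71 − 0.0462) − 1] = 54.52 / 65.67 = 0.8302 mg/L.

S ≈ 0.830 mg/L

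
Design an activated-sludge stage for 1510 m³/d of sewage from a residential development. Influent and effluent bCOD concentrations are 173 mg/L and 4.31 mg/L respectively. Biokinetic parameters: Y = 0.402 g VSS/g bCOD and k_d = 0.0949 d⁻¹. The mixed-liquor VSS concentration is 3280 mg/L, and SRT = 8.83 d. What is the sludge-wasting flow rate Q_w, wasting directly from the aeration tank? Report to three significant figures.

Q_w ≈ 17.0 m³/d

From the SRT design equation V = Y Q (S₀−S) θ_c / [X (1 + k_d θ_c)] = 0.402 × 1510 × (173 − 4.31) × 8.83 / [3280 × (1 + 0.0949 × 8.83)] = 9.04×10^5 / 6029 = 150.0 m³.
For wasting at MLVSS concentration, Q_w = V/θ_c = 150.0/8.83 = 16.99 m³/d.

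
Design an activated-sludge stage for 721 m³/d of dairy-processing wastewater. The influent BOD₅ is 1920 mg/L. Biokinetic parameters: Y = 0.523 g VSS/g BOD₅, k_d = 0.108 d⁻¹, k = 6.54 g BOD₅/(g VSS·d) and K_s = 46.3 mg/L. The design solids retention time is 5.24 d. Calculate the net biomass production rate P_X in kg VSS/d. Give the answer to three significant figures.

For a completely mixed reactor with recycle the Lawrence–McCarty relation gives S = K_s·(1 + k_d·θ_c) / [θ_c·(Y·k − k_d) − 1] = 46.3 × (1 + 0.108 × 5.24) / [5.24 × (0.523 × 6.54 − 0.108) − 1] = 72.50 / 16.36 = 4.432 mg/L.
Correct the yield for decay: Y_obs = Y/(1 + k_d θ_c) = 0.523 / (1 + 0.108 × 5.24) = 0.523 / 1.566 = 0.3340.
Substrate removed = Q·(S₀ − S) = 721 m³/d × (1920 − 4.43) g/m³ = 1.38×10^6 g/d = 1381 kg/d.
Net biomass production P_X = Y_obs × Q·(S₀ − S) = 0.3340 × 1381 = 461.3 kg VSS/d.

P_X ≈ 461 kg VSS/d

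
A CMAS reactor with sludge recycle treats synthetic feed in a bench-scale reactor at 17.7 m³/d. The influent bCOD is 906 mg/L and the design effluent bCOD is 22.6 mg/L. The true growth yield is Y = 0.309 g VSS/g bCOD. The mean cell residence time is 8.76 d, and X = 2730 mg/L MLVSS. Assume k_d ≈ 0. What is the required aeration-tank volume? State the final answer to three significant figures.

V ≈ 15.5 m³

V·X = Y·Q·ΔS·θ_c gives V = 0.309 × 17.7 × (906 − 22.6) × 8.76 / 2730 = 15.50 m³.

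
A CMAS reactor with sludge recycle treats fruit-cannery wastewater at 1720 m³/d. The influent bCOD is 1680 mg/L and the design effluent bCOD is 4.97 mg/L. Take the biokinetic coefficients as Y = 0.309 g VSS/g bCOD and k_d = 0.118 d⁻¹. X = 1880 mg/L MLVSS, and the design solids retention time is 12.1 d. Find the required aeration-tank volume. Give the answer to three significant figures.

From the SRT design equation V = Y Q (S₀−S) θ_c / [X (1 + k_d θ_c)] = 0.309 × 1720 × (1680 − 4.97) × 12.1 / [1880 × (1 + 0.118 × 12.1)] = 1.08×10^7 / 4564 = 2360 m³.

V ≈ 2360 m³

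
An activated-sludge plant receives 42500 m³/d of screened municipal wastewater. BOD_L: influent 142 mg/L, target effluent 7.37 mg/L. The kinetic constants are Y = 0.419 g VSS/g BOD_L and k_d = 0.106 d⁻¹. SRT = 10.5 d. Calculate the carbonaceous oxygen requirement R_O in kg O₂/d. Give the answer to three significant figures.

R_O ≈ 4110 kg O₂/d

Correct the yield for decay: Y_obs = Y/(1 + k_d θ_c) = 0.419 / (1 + 0.106 × 10.5) = 0.419 / 2.113 = 0.1983.
Mass of BOD_L removed per day: Q(S₀ − S) = 42500 × 134.6 g/m³ = 5722 kg/d.
Net sludge production P_X = 0.1983 × 5722 = 1135 kg VSS/d.
Carbonaceous O₂ demand = substrate oxidised − cell-mass equivalent = 5722 − 1.42 × 1135 = 4111 kg O₂/d.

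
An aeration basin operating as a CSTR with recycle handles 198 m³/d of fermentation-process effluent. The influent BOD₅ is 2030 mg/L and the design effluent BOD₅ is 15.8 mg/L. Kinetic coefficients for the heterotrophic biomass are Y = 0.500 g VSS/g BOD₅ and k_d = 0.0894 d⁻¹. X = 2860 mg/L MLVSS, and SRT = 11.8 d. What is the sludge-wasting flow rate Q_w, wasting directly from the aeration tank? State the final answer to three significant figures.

From the SRT design equation V = Y Q (S₀−S) θ_c / [X (1 + k_d θ_c)] = 0.500 × 198 × (2030 − 15.8) × 11.8 / [2860 × (1 + 0.0894 × 11.8)] = 2.35×10^6 / 5877 = 400.4 m³.
Wasting from the aeration tank: Q_w = V / θ_c = 400.4 / 11.8 = 33.93 m³/d.

Q_w ≈ 33.9 m³/d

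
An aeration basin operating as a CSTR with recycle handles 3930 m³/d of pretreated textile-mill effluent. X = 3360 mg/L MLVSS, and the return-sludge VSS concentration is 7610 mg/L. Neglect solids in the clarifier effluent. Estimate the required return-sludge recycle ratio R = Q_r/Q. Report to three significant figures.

R = Q_r/Q = X/(X_r − X) = 3360 / (7610 − 3360) = 0.7906.

R ≈ 0.791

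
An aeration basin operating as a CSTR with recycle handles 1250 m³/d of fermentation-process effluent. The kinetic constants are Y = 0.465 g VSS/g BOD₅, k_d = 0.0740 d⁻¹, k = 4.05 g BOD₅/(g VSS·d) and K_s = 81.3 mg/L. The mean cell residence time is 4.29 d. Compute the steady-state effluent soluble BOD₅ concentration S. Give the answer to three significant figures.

For a completely mixed reactor with recycle the Lawrence–McCarty relation gives S = K_s·(1 + k_d·θ_c) / [θ_c·(Y·k − k_d) − 1] = 81.3 × (1 + 0.0740 × 4.29) / [4.29 × (0.465 × 4.05 − 0.0740) − 1] = 107.1 / 6.762 = 15.84 mg/L.

S ≈ 15.8 mg/L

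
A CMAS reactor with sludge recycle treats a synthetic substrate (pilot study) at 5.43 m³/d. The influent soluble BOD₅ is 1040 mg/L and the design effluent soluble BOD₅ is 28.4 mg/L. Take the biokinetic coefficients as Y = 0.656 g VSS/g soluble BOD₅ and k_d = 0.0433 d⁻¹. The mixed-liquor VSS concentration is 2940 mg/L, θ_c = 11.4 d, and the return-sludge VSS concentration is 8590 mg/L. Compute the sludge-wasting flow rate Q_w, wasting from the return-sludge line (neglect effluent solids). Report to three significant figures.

Rearranging the biomass balance for a CMAS with decay, V = Y·Q·ΔS·θ_c / [X·(1+k_d θ_c)] = 0.656 × 5.43 × (1040 − 28.4) × 11.4 / [2940 × (1 + 0.0433 × 11.4)] = 4.11×10^4 / 4391 = 9.355 m³.
Q_w = (V·X)/(θ_c X_r) = 9.355 × 2940 / (11.4 × 8590) = 0.2809 m³/d.

Q_w ≈ 0.281 m³/d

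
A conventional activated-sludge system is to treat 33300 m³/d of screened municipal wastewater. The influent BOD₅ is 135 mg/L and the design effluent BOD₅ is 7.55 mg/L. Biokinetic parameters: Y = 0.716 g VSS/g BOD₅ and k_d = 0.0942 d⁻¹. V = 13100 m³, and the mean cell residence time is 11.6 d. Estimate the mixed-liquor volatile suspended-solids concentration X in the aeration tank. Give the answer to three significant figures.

X ≈ 1290 mg/L

From V·X·(1 + k_d·θ_c) = Y·Q·(S₀ − S)·θ_c: X = 0.716 × 33300 × (135 − 7.55) × 11.6 / [13100 × (1 + 0.0942 × 11.6)] = 1286 mg/L.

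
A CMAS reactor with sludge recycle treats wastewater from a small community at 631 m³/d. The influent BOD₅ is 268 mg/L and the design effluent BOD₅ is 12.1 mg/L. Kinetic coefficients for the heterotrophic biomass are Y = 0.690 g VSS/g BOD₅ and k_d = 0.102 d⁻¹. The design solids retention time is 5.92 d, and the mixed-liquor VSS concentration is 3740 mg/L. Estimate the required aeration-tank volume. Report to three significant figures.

V ≈ 110 m³

From the SRT design equation V = Y Q (S₀−S) θ_c / [X (1 + k_d θ_c)] = 0.690 × 631 × (268 − 12.1) × 5.92 / [3740 × (1 + 0.102 × 5.92)] = 6.6×10^5 / 5998 = 110.0 m³.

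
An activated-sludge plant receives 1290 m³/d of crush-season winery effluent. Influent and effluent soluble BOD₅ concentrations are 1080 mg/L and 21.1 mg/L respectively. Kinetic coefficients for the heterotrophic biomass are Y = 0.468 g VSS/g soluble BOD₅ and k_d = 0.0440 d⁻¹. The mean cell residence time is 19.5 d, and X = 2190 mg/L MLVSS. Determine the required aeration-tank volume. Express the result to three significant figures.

V ≈ 3060 m³

Rearranging the biomass balance for a CMAS with decay, V = Y·Q·ΔS·θ_c / [X·(1+k_d θ_c)] = 0.468 × 1290 × (1080 − 21.1) × 19.5 / [2190 × (1 + 0.0440 × 19.5)] = 1.25×10^7 / 4069 = 3064 m³.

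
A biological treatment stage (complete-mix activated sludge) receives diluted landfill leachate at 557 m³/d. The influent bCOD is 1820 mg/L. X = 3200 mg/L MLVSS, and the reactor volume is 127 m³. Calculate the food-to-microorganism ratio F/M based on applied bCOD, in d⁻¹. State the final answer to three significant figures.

F/M = applied load / biomass = Q·S₀/(V·X) = 557 × 1820 / (127.0 × 3200) = 2.494 d⁻¹.

F/M ≈ 2.49 d⁻¹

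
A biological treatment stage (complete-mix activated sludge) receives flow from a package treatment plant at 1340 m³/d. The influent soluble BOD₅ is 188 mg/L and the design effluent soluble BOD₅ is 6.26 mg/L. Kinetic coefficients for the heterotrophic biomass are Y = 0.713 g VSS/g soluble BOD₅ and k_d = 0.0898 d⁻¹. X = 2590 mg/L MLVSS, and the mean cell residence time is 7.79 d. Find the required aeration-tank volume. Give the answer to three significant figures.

V ≈ 307 m³

Steady-state biomass mass balance: V·X·(1 + k_d·θ_c) = Y·Q·(S₀ − S)·θ_c, so V = 0.713 × 1340 × (188 − 6.26) × 7.79 / [2590 × (1 + 0.0898 × 7.79)] = 1.35×10^6 / 4402 = 307.3 m³.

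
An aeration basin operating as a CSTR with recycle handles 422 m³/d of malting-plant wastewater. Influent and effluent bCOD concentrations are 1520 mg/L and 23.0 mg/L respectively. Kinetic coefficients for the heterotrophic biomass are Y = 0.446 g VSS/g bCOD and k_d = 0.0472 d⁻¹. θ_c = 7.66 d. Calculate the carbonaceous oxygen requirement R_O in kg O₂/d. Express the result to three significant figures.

R_O ≈ 338 kg O₂/d

Correct the yield for decay: Y_obs = Y/(1 + k_d θ_c) = 0.446 / (1 + 0.0472 × 7.66) = 0.446 / 1.362 = 0.3276.
Q·(S₀ − S) = 422 × (1520 − 23.0) × 10⁻³ = 631.7 kg/d removed.
Biomass synthesised: P_X = Y_obs × 631.7 = 206.9 kg VSS/d.
R_O = Q·(S₀ − S) − 1.42·P_X = 631.7 − 1.42 × 206.9 = 337.9 kg O₂/d.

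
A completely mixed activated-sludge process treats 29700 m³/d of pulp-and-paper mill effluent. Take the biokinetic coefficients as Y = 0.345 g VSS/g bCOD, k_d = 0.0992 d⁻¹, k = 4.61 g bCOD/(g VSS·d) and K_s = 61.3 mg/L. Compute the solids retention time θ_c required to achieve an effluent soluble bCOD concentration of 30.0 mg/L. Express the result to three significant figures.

θ_c ≈ 2.36 d

Specific growth rate at S = 30.0 mg/L: μ = YkS/(K_s+S) = 0.345·4.61·30.0/(61.3+30.0) = 0.5226 d⁻¹.
1/θ_c = 0.5226 − 0.0992 = 0.4234 d⁻¹, so θ_c = 2.362 d.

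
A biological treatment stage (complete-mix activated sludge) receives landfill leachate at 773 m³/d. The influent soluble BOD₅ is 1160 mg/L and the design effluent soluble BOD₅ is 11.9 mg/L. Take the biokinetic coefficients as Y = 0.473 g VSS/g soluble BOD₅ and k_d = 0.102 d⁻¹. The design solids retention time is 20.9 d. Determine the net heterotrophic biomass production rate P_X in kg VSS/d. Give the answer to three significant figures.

The observed yield is Y_obs = Y/(1 + k_d·θ_c) = 0.473 / (1 + 0.102 × 20.9) = 0.473 / 3.132 = 0.1510 g VSS per g soluble BOD₅ removed.
Mass of soluble BOD₅ removed per day: Q(S₀ − S) = 773 × 1148 g/m³ = 887.5 kg/d.
So the net sludge growth is P_X = 0.1510 × 887.5 = 134.0 kg VSS/d.

P_X ≈ 134 kg VSS/d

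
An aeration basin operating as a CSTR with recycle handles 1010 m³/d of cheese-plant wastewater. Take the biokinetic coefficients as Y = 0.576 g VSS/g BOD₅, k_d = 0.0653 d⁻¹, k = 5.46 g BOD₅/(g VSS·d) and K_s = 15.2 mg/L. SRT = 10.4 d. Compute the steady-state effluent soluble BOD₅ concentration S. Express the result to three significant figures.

S ≈ 0.823 mg/L

From the Monod/SRT balance for a CMAS, S = K_s·(1+k_d θ_c)/[θ_c·(Y k − k_d) − 1] = 15.2 × (1 + 0.0653 × 10.4) / [10.4 × (0.576 × 5.46 − 0.0653) − 1] = 25.52 / 31.03 = 0.8226 mg/L.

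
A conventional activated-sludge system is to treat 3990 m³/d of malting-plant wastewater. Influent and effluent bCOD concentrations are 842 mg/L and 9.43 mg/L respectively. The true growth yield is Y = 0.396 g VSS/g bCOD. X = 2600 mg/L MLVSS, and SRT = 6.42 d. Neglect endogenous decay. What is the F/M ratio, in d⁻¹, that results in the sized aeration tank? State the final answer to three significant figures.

F/M ≈ 0.398 d⁻¹

V·X = Y·Q·ΔS·θ_c gives V = 0.396 × 3990 × (842 − 9.43) × 6.42 / 2600 = 3248 m³.
Food-to-microorganism ratio F/M = Q S₀ / (V X) = 3990 × 842 / (3248 × 2600) = 0.3978 d⁻¹.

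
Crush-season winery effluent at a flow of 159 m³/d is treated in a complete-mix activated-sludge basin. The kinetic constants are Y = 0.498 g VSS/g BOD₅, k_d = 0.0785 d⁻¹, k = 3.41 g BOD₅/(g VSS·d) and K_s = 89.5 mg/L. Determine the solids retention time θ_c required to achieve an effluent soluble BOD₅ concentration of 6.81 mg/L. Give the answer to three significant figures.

At the target effluent, Y k S/(K_s+S) = 0.498×3.41×6.81/96.31 = 0.1201 d⁻¹.
θ_c = 1/(μ − k_d) = 1/(0.1201 − 0.0785) = 1/0.04158 = 24.05 d.

θ_c ≈ 24.1 d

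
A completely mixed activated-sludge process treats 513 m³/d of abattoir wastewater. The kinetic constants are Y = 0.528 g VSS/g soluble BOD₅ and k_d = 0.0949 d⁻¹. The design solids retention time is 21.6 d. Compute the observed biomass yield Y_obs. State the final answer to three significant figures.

Y_obs ≈ 0.173 g VSS/g soluble BOD₅

The observed yield is Y_obs = Y/(1 + k_d·θ_c) = 0.528 / (1 + 0.0949 × 21.6) = 0.528 / 3.050 = 0.1731 g VSS per g soluble BOD₅ removed.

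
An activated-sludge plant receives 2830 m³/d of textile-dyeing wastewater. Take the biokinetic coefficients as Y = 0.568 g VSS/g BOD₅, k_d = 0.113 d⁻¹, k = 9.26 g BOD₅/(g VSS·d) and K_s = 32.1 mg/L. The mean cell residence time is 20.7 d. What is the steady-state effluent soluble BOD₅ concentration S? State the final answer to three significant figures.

For a completely mixed reactor with recycle the Lawrence–McCarty relation gives S = K_s·(1 + k_d·θ_c) / [θ_c·(Y·k − k_d) − 1] = 32.1 × (1 + 0.113 × 20.7) / [20.7 × (0.568 × 9.26 − 0.113) − 1] = 107.2 / 105.5 = 1.016 mg/L.

S ≈ 1.02 mg/L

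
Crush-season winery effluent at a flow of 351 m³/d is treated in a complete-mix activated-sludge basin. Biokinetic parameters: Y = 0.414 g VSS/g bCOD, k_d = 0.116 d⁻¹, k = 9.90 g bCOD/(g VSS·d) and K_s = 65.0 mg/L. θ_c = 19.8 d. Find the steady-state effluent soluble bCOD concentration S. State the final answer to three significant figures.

For a completely mixed reactor with recycle the Lawrence–McCarty relation gives S = K_s·(1 + k_d·θ_c) / [θ_c·(Y·k − k_d) − 1] = 65.0 × (1 + 0.116 × 19.8) / [19.8 × (0.414 × 9.90 − 0.116) − 1] = 214.3 / 77.86 = 2.752 mg/L.

S ≈ 2.75 mg/L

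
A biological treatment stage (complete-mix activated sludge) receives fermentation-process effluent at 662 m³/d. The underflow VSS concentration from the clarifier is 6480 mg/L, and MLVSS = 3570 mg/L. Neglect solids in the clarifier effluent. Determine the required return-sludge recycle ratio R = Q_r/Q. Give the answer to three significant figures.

R ≈ 1.23

Mass balance around the secondary clarifier (neglecting effluent solids): R = X / (X_r − X) = 3570 / (6480 − 3570) = 1.227.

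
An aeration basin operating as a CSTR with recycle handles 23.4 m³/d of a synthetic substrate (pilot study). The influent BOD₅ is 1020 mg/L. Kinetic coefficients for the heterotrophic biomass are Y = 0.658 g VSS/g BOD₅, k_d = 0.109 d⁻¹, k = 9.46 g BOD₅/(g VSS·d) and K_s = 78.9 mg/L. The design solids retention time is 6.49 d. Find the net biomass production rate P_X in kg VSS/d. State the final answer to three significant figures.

Effluent substrate depends only on kinetics and SRT: S = K_s(1 + k_d θ_c) / [θ_c(Yk − k_d) − 1] = 78.9 × (1 + 0.109 × 6.49) / [6.49 × (0.658 × 9.46 − 0.109) − 1] = 134.7 / 38.69 = 3.482 mg/L.
The observed yield is Y_obs = Y/(1 + k_d·θ_c) = 0.658 / (1 + 0.109 × 6.49) = 0.658 / 1.707 = 0.3854 g VSS per g BOD₅ removed.
Q·(S₀ − S) = 23.4 × (1020 − 3.48) × 10⁻³ = 23.79 kg/d removed.
P_X = Y_obs · Q(S₀ − S) = 0.3854 × 23.79 = 9.167 kg VSS/d.

P_X ≈ 9.17 kg VSS/d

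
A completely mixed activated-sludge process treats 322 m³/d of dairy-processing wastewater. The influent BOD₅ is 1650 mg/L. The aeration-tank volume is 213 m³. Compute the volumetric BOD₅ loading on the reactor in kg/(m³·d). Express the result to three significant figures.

L_v ≈ 2.49 kg BOD₅/(m³·d)

Applied BOD₅ load per unit volume = Q·S₀/V = (322 × 1650/1000)/213.0 = 2.494 kg BOD₅·m⁻³·d⁻¹.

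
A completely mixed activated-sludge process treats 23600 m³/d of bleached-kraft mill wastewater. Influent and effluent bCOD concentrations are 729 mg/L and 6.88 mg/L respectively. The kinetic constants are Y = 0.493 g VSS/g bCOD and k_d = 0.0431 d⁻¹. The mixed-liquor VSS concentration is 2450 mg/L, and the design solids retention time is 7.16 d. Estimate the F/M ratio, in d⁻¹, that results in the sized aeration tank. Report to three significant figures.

F/M ≈ 0.374 d⁻¹

Steady-state biomass mass balance: V·X·(1 + k_d·θ_c) = Y·Q·(S₀ − S)·θ_c, so V = 0.493 × 23600 × (729 − 6.88) × 7.16 / [2450 × (1 + 0.0431 × 7.16)] = 6.02×10^7 / 3206 = 18763 m³.
F/M = Q·S₀ / (V·X) = 23600 × 729 / (18763 × 2450) = 0.3743 g bCOD·(g VSS·d)⁻¹.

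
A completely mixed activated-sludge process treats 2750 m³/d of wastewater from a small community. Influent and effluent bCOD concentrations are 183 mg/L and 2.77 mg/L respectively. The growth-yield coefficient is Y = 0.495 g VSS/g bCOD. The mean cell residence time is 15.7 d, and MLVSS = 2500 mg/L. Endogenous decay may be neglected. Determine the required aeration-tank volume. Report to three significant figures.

V ≈ 1540 m³

V·X = Y·Q·ΔS·θ_c gives V = 0.495 × 2750 × (183 − 2.77) × 15.7 / 2500 = 1541 m³.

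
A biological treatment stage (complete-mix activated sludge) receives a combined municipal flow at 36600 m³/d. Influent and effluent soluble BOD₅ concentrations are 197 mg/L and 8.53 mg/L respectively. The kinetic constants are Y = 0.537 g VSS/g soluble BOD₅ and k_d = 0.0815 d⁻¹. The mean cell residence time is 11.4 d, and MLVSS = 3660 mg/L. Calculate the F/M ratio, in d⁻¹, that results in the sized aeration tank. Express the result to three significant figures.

Rearranging the biomass balance for a CMAS with decay, V = Y·Q·ΔS·θ_c / [X·(1+k_d θ_c)] = 0.537 × 36600 × (197 − 8.53) × 11.4 / [3660 × (1 + 0.0815 × 11.4)] = 4.22×10^7 / 7061 = 5981 m³.
F/M = Q·S₀ / (V·X) = 36600 × 197 / (5981 × 3660) = 0.3294 g soluble BOD₅·(g VSS·d)⁻¹.

F/M ≈ 0.329 d⁻¹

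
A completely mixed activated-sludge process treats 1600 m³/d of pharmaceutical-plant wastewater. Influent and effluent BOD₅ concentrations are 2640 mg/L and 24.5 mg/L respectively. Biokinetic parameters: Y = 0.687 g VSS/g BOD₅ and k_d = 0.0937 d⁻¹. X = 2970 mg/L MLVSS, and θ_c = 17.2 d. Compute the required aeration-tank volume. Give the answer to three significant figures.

Steady-state biomass mass balance: V·X·(1 + k_d·θ_c) = Y·Q·(S₀ − S)·θ_c, so V = 0.687 × 1600 × (2640 − 24.5) × 17.2 / [2970 × (1 + 0.0937 × 17.2)] = 4.94×10^7 / 7757 = 6375 m³.

V ≈ 6380 m³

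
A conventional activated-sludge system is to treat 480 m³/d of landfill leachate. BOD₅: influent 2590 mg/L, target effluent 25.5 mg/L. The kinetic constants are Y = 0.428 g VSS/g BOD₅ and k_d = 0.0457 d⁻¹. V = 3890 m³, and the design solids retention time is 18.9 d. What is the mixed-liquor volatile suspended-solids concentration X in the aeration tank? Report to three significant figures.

Solving the biomass balance for X: X = Y Q (S₀−S) θ_c / [V (1+k_d θ_c)] = 0.428 × 480 × (2590 − 25.5) × 18.9 / [3890 × (1 + 0.0457 × 18.9)] = 1373 mg/L.

X ≈ 1370 mg/L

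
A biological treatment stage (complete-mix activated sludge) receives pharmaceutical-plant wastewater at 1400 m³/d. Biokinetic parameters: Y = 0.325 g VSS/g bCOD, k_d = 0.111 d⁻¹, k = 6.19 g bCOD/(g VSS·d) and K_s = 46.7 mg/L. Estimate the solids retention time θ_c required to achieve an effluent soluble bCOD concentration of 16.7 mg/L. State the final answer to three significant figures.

θ_c ≈ 2.39 d

From 1/θ_c = Y·k·S/(K_s + S) − k_d: Y·k·S/(K_s+S) = 0.325 × 6.19 × 16.7 / (46.7 + 16.7) = 0.5299 d⁻¹.
θ_c = 1/(μ − k_d) = 1/(0.5299 − 0.111) = 1/0.4189 = 2.387 d.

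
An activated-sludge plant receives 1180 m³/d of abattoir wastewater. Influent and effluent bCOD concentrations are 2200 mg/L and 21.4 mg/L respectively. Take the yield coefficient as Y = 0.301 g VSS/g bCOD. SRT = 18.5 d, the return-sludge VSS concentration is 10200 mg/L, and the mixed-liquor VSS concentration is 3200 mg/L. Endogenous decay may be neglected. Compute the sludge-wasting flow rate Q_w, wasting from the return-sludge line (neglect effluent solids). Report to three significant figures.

Biomass mass balance (decay neglected): V·X = Y·Q·(S₀ − S)·θ_c, so V = 0.301 × 1180 × (2200 − 21.4) × 18.5 / 3200 = 4474 m³.
θ_c = V·X/(Q_w·X_r) when wasting from the recycle, so Q_w = V·X/(θ_c·X_r) = 4474 × 3200 / (18.5 × 10200) = 75.86 m³/d.

Q_w ≈ 75.9 m³/d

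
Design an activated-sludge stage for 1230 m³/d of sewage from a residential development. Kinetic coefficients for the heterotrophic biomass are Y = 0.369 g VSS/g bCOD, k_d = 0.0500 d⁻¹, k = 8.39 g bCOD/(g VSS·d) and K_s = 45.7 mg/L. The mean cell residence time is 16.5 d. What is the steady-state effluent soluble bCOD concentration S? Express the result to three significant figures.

For a completely mixed reactor with recycle the Lawrence–McCarty relation gives S = K_s·(1 + k_d·θ_c) / [θ_c·(Y·k − k_d) − 1] = 45.7 × (1 + 0.0500 × 16.5) / [16.5 × (0.369 × 8.39 − 0.0500) − 1] = 83.40 / 49.26 = 1.693 mg/L.

S ≈ 1.69 mg/L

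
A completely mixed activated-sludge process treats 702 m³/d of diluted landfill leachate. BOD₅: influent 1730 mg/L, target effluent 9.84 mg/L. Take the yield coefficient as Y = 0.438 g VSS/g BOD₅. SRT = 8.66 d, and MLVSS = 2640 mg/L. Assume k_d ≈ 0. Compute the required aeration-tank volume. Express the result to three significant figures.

V ≈ 1730 m³

Biomass mass balance (decay neglected): V·X = Y·Q·(S₀ − S)·θ_c, so V = 0.438 × 702 × (1730 − 9.84) × 8.66 / 2640 = 1735 m³.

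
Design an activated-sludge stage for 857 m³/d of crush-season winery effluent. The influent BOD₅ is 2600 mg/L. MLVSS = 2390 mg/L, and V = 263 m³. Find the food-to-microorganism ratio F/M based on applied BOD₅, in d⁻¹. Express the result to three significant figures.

F/M = Q·S₀ / (V·X) = 857 × 2600 / (263.0 × 2390) = 3.545 g BOD₅·(g VSS·d)⁻¹.

F/M ≈ 3.54 d⁻¹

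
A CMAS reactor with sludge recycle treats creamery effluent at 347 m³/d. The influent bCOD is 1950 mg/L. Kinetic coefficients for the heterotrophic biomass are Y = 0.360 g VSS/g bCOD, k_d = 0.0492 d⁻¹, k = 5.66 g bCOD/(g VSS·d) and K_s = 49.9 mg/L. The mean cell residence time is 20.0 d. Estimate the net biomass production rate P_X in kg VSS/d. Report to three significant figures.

For a completely mixed reactor with recycle the Lawrence–McCarty relation gives S = K_s·(1 + k_d·θ_c) / [θ_c·(Y·k − k_d) − 1] = 49.9 × (1 + 0.0492 × 20.0) / [20.0 × (0.360 × 5.66 − 0.0492) − 1] = 99.00 / 38.77 = 2.554 mg/L.
The observed yield is Y_obs = Y/(1 + k_d·θ_c) = 0.360 / (1 + 0.0492 × 20.0) = 0.360 / 1.984 = 0.1815 g VSS per g bCOD removed.
ΔS = 1950 − 2.55 = 1947 mg/L, so the substrate removal rate is 347 × 1947/1000 = 675.8 kg bCOD/d.
Biomass produced: P_X = Y_obs·Q·ΔS = 0.1815 × 675.8 ≈ 122.6 kg VSS/d.

P_X ≈ 123 kg VSS/d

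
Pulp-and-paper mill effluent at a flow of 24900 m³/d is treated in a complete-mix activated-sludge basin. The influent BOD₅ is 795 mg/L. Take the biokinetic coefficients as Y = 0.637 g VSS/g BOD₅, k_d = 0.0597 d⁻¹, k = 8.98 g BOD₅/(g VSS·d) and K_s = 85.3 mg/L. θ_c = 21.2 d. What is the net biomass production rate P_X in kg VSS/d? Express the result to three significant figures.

P_X ≈ 5550 kg VSS/d

Effluent substrate depends only on kinetics and SRT: S = K_s(1 + k_d θ_c) / [θ_c(Yk − k_d) − 1] = 85.3 × (1 + 0.0597 × 21.2) / [21.2 × (0.637 × 8.98 − 0.0597) − 1] = 193.3 / 119.0 = 1.624 mg/L.
The observed yield is Y_obs = Y/(1 + k_d·θ_c) = 0.637 / (1 + 0.0597 × 21.2) = 0.637 / 2.266 = 0.2812 g VSS per g BOD₅ removed.
Mass of BOD₅ removed per day: Q(S₀ − S) = 24900 × 793.4 g/m³ = 19755 kg/d.
Net biomass production P_X = Y_obs × Q·(S₀ − S) = 0.2812 × 19755 = 5554 kg VSS/d.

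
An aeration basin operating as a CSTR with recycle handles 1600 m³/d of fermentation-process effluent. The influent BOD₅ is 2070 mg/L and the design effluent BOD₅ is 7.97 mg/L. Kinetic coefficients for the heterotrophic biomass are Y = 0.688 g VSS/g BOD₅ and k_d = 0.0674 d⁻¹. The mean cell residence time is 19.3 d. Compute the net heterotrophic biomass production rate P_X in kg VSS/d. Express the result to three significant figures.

Observed yield with endogenous decay: Y_obs = Y / (1 + k_d·θ_c) = 0.688 / (1 + 0.0674 × 19.3) = 0.688 / 2.301 = 0.2990 g VSS/g BOD₅.
Q·(S₀ − S) = 1600 × (2070 − 7.97) × 10⁻³ = 3299 kg/d removed.
P_X = Y_obs · Q(S₀ − S) = 0.2990 × 3299 = 986.6 kg VSS/d.

P_X ≈ 987 kg VSS/d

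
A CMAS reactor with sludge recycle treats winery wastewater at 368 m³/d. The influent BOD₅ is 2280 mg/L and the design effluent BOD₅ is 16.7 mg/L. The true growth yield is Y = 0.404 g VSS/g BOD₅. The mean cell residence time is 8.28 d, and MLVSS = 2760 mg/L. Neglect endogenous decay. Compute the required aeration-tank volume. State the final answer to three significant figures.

Biomass mass balance (decay neglected): V·X = Y·Q·(S₀ − S)·θ_c, so V = 0.404 × 368 × (2280 − 16.7) × 8.28 / 2760 = 1009 m³.

V ≈ 1010 m³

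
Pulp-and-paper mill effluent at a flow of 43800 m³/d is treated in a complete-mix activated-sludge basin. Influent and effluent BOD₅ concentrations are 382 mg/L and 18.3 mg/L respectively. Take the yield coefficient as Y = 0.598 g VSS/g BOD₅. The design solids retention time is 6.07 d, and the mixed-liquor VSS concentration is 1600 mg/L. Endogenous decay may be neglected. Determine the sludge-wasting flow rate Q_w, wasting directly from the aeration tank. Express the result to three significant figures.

V·X = Y·Q·ΔS·θ_c gives V = 0.598 × 43800 × (382 − 18.3) × 6.07 / 1600 = 36140 m³.
For wasting at MLVSS concentration, Q_w = V/θ_c = 36140/6.07 = 5954 m³/d.

Q_w ≈ 5950 m³/d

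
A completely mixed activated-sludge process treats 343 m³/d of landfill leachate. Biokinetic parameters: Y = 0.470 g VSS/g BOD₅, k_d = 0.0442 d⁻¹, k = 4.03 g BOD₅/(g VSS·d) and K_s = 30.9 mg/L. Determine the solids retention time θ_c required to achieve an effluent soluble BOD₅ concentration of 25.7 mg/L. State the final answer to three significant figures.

From 1/θ_c = Y·k·S/(K_s + S) − k_d: Y·k·S/(K_s+S) = 0.470 × 4.03 × 25.7 / (30.9 + 25.7) = 0.8600 d⁻¹.
Then 1/θ_c = μ − k_d = 0.8600 − 0.0442 = 0.8158 d⁻¹, giving θ_c = 1.226 d.

θ_c ≈ 1.23 d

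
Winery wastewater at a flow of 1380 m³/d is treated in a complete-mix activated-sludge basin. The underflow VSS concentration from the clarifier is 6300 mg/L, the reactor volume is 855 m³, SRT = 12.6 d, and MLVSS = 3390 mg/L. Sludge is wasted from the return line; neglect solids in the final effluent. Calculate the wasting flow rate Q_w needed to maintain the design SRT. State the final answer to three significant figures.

Wasting from the return line (neglecting effluent solids): Q_w = V·X / (θ_c·X_r) = 855.0 × 3390 / (12.6 × 6300) = 36.51 m³/d.

Q_w ≈ 36.5 m³/d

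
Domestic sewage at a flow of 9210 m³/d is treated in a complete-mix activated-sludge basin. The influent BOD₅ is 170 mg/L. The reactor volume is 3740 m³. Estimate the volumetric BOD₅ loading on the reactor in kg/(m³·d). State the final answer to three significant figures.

Volumetric loading L_v = Q·S₀ / V = 9210 × 170 g/m³ / 3740 m³ = 418.6 g/(m³·d) = 0.4186 kg BOD₅/(m³·d).

L_v ≈ 0.419 kg BOD₅/(m³·d)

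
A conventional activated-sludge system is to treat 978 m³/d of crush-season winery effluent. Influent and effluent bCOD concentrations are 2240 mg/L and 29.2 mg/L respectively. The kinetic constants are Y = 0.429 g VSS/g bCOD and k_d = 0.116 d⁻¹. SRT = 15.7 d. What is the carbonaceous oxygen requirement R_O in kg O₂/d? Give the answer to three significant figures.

R_O ≈ 1700 kg O₂/d

Correct the yield for decay: Y_obs = Y/(1 + k_d θ_c) = 0.429 / (1 + 0.116 × 15.7) = 0.429 / 2.821 = 0.1521.
Mass of bCOD removed per day: Q(S₀ − S) = 978 × 2211 g/m³ = 2162 kg/d.
Biomass synthesised: P_X = Y_obs × 2162 = 328.8 kg VSS/d.
Carbonaceous O₂ demand = substrate oxidised − cell-mass equivalent = 2162 − 1.42 × 328.8 = 1695 kg O₂/d.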